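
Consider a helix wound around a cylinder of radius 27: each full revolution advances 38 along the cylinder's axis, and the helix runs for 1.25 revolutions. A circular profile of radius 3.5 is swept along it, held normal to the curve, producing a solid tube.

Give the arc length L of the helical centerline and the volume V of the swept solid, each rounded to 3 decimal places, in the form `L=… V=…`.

2πR = 2π·27 = 169.646003
per-turn = √(169.646003² + 38²) = √(28779.7664 + 1444) = √30223.7664 = 173.849839
L = 1.25 × 173.849839 = 217.312298
V = π·3.5² × L = 38.484510 × 217.312298 = 8363.157324

L=217.312 V=8363.157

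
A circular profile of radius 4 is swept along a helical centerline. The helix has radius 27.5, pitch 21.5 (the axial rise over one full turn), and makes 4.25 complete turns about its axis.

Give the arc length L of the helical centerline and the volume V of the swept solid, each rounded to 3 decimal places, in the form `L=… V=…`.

2πR = 2π·27.5 = 172.787596
per-turn = √(172.787596² + 21.5²) = √(29855.5533 + 462.25) = √30317.8033 = 174.120083
L = 4.25 × 174.120083 = 740.010353
V = π·4² × L = 50.265482 × 740.010353 = 37196.977410

L=740.010 V=37196.977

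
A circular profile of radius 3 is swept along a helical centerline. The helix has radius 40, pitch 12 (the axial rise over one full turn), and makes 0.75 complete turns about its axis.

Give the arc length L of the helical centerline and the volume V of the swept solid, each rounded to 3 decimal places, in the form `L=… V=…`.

2πR = 2π·40 = 251.327412
per-turn = √(251.327412² + 12²) = √(63165.4682 + 144) = √63309.4682 = 251.613728
L = 0.75 × 251.613728 = 188.710296
V = π·3² × L = 28.274334 × 188.710296 = 5335.657918

L=188.710 V=5335.658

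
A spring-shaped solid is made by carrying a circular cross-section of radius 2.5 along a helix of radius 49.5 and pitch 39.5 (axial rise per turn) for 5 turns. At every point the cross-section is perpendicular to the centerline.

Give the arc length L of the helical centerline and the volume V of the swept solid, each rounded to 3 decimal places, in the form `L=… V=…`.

L=1567.580 V=30779.355

2πR = 2π·49.5 = 311.017673
per-turn = √(311.017673² + 39.5²) = √(96731.9927 + 1560.25) = √98292.2427 = 313.515937
L = 5 × 313.515937 = 1567.579685
V = π·2.5² × L = 19.634954 × 1567.579685 = 30779.355137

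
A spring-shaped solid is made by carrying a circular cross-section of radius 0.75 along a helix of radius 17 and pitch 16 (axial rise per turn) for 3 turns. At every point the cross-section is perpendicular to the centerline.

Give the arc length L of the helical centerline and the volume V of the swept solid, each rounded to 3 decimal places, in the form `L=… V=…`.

2πR = 2π·17 = 106.814150
per-turn = √(106.814150² + 16²) = √(11409.2627 + 256) = √11665.2627 = 108.005846
L = 3 × 108.005846 = 324.017537
V = π·0.75² × L = 1.767146 × 324.017537 = 572.586251

L=324.018 V=572.586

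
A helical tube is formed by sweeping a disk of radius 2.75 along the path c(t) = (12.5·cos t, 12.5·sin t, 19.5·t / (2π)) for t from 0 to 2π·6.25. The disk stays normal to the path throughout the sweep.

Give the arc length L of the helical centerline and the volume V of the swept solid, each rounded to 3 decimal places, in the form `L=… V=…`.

L=505.777 V=12016.405

2πR = 2π·12.5 = 78.539816
per-turn = √(78.539816² + 19.5²) = √(6168.5028 + 380.25) = √6548.7528 = 80.924364
L = 6.25 × 80.924364 = 505.777277
V = π·2.75² × L = 23.758294 × 505.777277 = 12016.405479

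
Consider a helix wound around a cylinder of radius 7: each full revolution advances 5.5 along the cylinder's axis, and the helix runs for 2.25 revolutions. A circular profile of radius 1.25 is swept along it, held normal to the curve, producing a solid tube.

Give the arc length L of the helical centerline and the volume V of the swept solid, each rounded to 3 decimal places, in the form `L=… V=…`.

2πR = 2π·7 = 43.982297
per-turn = √(43.982297² + 5.5²) = √(1934.4425 + 30.25) = √1964.6925 = 44.324852
L = 2.25 × 44.324852 = 99.730916
V = π·1.25² × L = 4.908739 × 99.730916 = 489.552989

L=99.731 V=489.553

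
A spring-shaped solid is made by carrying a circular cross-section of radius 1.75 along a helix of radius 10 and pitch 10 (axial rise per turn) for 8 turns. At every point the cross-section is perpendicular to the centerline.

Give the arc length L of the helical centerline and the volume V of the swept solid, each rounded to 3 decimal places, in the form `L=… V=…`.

2πR = 2π·10 = 62.831853
per-turn = √(62.831853² + 10²) = √(3947.8418 + 100) = √4047.8418 = 63.622651
L = 8 × 63.622651 = 508.981211
V = π·1.75² × L = 9.621128 × 508.981211 = 4896.973122

L=508.981 V=4896.973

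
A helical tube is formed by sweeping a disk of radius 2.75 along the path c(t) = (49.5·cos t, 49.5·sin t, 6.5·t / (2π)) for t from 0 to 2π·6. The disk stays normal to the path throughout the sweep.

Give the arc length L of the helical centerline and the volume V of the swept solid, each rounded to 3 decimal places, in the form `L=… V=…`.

L=1866.514 V=44345.178

2πR = 2π·49.5 = 311.017673
per-turn = √(311.017673² + 6.5²) = √(96731.9927 + 42.25) = √96774.2427 = 311.085587
L = 6 × 311.085587 = 1866.513525
V = π·2.75² × L = 23.758294 × 1866.513525 = 44345.177905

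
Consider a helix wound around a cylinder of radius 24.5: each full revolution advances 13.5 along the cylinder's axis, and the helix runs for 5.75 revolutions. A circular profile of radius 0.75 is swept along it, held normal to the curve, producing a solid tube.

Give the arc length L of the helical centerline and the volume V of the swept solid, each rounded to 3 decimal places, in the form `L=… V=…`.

2πR = 2π·24.5 = 153.938040
per-turn = √(153.938040² + 13.5²) = √(23696.9202 + 182.25) = √23879.1702 = 154.528865
L = 5.75 × 154.528865 = 888.540975
V = π·0.75² × L = 1.767146 × 888.540975 = 1570.181512

L=888.541 V=1570.182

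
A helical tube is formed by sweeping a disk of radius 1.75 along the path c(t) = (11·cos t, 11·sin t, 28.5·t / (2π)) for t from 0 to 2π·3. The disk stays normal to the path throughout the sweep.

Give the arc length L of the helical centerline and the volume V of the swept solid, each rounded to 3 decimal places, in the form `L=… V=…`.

2πR = 2π·11 = 69.115038
per-turn = √(69.115038² + 28.5²) = √(4776.8885 + 812.25) = √5589.1385 = 74.760541
L = 3 × 74.760541 = 224.281624
V = π·1.75² × L = 9.621128 × 224.281624 = 2157.842099

L=224.282 V=2157.842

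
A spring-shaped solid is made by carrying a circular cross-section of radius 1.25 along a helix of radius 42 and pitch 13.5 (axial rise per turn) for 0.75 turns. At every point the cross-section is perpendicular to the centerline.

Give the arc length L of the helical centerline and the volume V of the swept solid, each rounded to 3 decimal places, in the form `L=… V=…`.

L=198.179 V=972.810

2πR = 2π·42 = 263.893783
per-turn = √(263.893783² + 13.5²) = √(69639.9287 + 182.25) = √69822.1787 = 264.238867
L = 0.75 × 264.238867 = 198.179150
V = π·1.25² × L = 4.908739 × 198.179150 = 972.809628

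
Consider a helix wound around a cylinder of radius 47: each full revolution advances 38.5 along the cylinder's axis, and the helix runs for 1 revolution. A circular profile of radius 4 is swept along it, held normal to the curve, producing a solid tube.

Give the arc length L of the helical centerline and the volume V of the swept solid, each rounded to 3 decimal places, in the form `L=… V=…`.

2πR = 2π·47 = 295.309709
per-turn = √(295.309709² + 38.5²) = √(87207.8245 + 1482.25) = √88690.0745 = 297.808788
L = 1 × 297.808788 = 297.808788
V = π·4² × L = 50.265482 × 297.808788 = 14969.502432

L=297.809 V=14969.502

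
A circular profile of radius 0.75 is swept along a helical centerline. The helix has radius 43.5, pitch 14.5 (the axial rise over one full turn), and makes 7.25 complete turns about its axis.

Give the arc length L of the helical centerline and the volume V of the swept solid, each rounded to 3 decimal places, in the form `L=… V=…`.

L=1984.346 V=3506.629

2πR = 2π·43.5 = 273.318561
per-turn = √(273.318561² + 14.5²) = √(74703.0357 + 210.25) = √74913.2857 = 273.702915
L = 7.25 × 273.702915 = 1984.346134
V = π·0.75² × L = 1.767146 × 1984.346134 = 3506.629071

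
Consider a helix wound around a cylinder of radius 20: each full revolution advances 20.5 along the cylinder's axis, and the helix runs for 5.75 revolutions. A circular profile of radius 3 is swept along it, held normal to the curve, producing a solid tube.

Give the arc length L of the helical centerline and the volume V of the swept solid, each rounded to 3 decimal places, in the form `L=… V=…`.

2πR = 2π·20 = 125.663706
per-turn = √(125.663706² + 20.5²) = √(15791.3670 + 420.25) = √16211.6170 = 127.324848
L = 5.75 × 127.324848 = 732.117879
V = π·3² × L = 28.274334 × 732.117879 = 20700.145346

L=732.118 V=20700.145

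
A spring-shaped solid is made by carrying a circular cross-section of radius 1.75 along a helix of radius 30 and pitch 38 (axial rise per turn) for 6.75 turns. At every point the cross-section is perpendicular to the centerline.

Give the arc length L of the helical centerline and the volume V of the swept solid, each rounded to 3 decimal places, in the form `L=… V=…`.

L=1297.942 V=12487.668

2πR = 2π·30 = 188.495559
per-turn = √(188.495559² + 38²) = √(35530.5758 + 1444) = √36974.5758 = 192.287742
L = 6.75 × 192.287742 = 1297.942261
V = π·1.75² × L = 9.621128 × 1297.942261 = 12487.667979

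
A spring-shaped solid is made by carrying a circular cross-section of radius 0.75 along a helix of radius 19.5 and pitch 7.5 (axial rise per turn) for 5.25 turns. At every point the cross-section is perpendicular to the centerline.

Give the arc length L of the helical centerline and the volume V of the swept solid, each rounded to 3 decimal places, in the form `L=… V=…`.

L=644.445 V=1138.829

2πR = 2π·19.5 = 122.522113
per-turn = √(122.522113² + 7.5²) = √(15011.6683 + 56.25) = √15067.9183 = 122.751449
L = 5.25 × 122.751449 = 644.445109
V = π·0.75² × L = 1.767146 × 644.445109 = 1138.828511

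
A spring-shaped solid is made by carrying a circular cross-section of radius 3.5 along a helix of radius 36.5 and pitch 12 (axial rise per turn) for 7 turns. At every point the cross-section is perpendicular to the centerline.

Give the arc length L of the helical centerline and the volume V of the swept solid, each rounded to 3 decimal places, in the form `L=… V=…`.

2πR = 2π·36.5 = 229.336264
per-turn = √(229.336264² + 12²) = √(52595.1219 + 144) = √52739.1219 = 229.649999
L = 7 × 229.649999 = 1607.549990
V = π·3.5² × L = 38.484510 × 1607.549990 = 61865.773682

L=1607.550 V=61865.774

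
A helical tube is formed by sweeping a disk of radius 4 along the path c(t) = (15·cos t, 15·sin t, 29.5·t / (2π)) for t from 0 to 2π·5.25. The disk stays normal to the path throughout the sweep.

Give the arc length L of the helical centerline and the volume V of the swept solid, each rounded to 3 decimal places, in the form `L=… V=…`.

2πR = 2π·15 = 94.247780
per-turn = √(94.247780² + 29.5²) = √(8882.6440 + 870.25) = √9752.8940 = 98.756741
L = 5.25 × 98.756741 = 518.472892
V = π·4² × L = 50.265482 × 518.472892 = 26061.290060

L=518.473 V=26061.290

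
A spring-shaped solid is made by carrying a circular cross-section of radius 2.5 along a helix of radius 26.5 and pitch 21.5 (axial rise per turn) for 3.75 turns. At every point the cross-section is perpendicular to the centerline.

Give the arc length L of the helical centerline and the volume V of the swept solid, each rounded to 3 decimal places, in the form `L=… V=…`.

2πR = 2π·26.5 = 166.504411
per-turn = √(166.504411² + 21.5²) = √(27723.7188 + 462.25) = √28185.9688 = 167.886774
L = 3.75 × 167.886774 = 629.575401
V = π·2.5² × L = 19.634954 × 629.575401 = 12361.684094

L=629.575 V=12361.684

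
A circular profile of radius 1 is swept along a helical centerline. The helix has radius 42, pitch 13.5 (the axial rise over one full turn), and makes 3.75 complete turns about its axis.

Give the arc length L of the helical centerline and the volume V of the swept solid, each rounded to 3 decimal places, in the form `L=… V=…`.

2πR = 2π·42 = 263.893783
per-turn = √(263.893783² + 13.5²) = √(69639.9287 + 182.25) = √69822.1787 = 264.238867
L = 3.75 × 264.238867 = 990.895750
V = π·1² × L = 3.141593 × 990.895750 = 3112.990809

L=990.896 V=3112.991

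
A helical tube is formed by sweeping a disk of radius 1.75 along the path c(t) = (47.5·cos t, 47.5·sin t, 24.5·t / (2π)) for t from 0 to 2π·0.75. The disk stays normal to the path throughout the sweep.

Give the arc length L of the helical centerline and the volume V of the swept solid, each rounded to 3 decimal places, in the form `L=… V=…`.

2πR = 2π·47.5 = 298.451302
per-turn = √(298.451302² + 24.5²) = √(89073.1797 + 600.25) = √89673.4297 = 299.455222
L = 0.75 × 299.455222 = 224.591416
V = π·1.75² × L = 9.621128 × 224.591416 = 2160.822651

L=224.591 V=2160.823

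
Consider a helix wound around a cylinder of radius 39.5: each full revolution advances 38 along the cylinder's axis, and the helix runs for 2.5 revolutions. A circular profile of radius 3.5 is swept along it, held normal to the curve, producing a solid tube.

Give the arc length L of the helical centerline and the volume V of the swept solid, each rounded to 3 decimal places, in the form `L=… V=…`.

2πR = 2π·39.5 = 248.185820
per-turn = √(248.185820² + 38²) = √(61596.2011 + 1444) = √63040.2011 = 251.078078
L = 2.5 × 251.078078 = 627.695194
V = π·3.5² × L = 38.484510 × 627.695194 = 24156.541978

L=627.695 V=24156.542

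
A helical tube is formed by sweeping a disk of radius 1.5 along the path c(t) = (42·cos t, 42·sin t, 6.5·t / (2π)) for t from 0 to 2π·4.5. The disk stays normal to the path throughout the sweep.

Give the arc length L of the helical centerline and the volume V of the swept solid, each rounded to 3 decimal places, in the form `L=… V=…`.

L=1187.882 V=8396.644

2πR = 2π·42 = 263.893783
per-turn = √(263.893783² + 6.5²) = √(69639.9287 + 42.25) = √69682.1787 = 263.973822
L = 4.5 × 263.973822 = 1187.882199
V = π·1.5² × L = 7.068583 × 1187.882199 = 8396.644474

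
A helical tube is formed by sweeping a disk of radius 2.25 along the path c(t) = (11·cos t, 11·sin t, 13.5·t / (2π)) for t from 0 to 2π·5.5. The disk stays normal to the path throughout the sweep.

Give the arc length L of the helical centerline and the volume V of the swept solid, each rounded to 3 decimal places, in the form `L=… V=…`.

2πR = 2π·11 = 69.115038
per-turn = √(69.115038² + 13.5²) = √(4776.8885 + 182.25) = √4959.1385 = 70.421151
L = 5.5 × 70.421151 = 387.316331
V = π·2.25² × L = 15.904313 × 387.316331 = 6160.000090

L=387.316 V=6160.000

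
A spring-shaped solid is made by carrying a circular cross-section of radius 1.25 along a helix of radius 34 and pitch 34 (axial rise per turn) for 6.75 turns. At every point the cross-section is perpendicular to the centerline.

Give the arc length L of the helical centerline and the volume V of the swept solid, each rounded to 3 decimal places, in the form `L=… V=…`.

L=1460.140 V=7167.445

2πR = 2π·34 = 213.628300
per-turn = √(213.628300² + 34²) = √(45637.0508 + 1156) = √46793.0508 = 216.317014
L = 6.75 × 216.317014 = 1460.139848
V = π·1.25² × L = 4.908739 × 1460.139848 = 7167.444717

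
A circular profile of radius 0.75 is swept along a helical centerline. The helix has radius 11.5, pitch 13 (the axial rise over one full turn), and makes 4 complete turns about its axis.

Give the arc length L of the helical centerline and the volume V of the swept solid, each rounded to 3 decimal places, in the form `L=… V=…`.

L=293.667 V=518.953

2πR = 2π·11.5 = 72.256631
per-turn = √(72.256631² + 13²) = √(5221.0207 + 169) = √5390.0207 = 73.416761
L = 4 × 73.416761 = 293.667042
V = π·0.75² × L = 1.767146 × 293.667042 = 518.952500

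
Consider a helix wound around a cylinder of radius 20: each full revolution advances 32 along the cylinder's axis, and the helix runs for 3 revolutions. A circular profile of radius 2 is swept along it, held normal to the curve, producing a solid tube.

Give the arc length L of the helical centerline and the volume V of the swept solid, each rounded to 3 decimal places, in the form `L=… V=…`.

2πR = 2π·20 = 125.663706
per-turn = √(125.663706² + 32²) = √(15791.3670 + 1024) = √16815.3670 = 129.674080
L = 3 × 129.674080 = 389.022240
V = π·2² × L = 12.566371 × 389.022240 = 4888.597648

L=389.022 V=4888.598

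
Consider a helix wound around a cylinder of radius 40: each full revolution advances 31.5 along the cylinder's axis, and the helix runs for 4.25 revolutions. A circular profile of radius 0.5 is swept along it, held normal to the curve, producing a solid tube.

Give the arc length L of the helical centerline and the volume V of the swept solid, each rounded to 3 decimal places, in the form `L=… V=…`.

2πR = 2π·40 = 251.327412
per-turn = √(251.327412² + 31.5²) = √(63165.4682 + 992.25) = √64157.7182 = 253.293739
L = 4.25 × 253.293739 = 1076.498390
V = π·0.5² × L = 0.785398 × 1076.498390 = 845.479859

L=1076.498 V=845.480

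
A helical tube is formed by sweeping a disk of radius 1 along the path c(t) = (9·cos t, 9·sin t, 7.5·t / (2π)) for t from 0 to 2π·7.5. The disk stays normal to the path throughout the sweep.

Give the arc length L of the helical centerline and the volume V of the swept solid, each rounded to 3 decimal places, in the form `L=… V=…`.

2πR = 2π·9 = 56.548668
per-turn = √(56.548668² + 7.5²) = √(3197.7518 + 56.25) = √3254.0018 = 57.043859
L = 7.5 × 57.043859 = 427.828941
V = π·1² × L = 3.141593 × 427.828941 = 1344.064258

L=427.829 V=1344.064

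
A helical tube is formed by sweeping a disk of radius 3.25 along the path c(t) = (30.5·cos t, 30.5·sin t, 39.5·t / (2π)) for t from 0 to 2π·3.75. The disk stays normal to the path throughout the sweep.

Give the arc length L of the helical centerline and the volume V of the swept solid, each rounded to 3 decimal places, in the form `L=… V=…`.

L=733.746 V=24347.953

2πR = 2π·30.5 = 191.637152
per-turn = √(191.637152² + 39.5²) = √(36724.7980 + 1560.25) = √38285.0480 = 195.665654
L = 3.75 × 195.665654 = 733.746201
V = π·3.25² × L = 33.183072 × 733.746201 = 24347.953307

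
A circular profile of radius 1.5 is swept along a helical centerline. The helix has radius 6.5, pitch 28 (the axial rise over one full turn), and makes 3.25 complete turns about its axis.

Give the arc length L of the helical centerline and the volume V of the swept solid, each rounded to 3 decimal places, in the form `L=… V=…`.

L=160.931 V=1137.556

2πR = 2π·6.5 = 40.840704
per-turn = √(40.840704² + 28²) = √(1667.9631 + 784) = √2451.9631 = 49.517301
L = 3.25 × 49.517301 = 160.931230
V = π·1.5² × L = 7.068583 × 160.931230 = 1137.555830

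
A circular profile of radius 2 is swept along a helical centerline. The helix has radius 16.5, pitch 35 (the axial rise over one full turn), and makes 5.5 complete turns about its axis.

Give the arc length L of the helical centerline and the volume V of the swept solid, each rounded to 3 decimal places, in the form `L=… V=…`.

L=601.817 V=7562.650

2πR = 2π·16.5 = 103.672558
per-turn = √(103.672558² + 35²) = √(10747.9992 + 1225) = √11972.9992 = 109.421201
L = 5.5 × 109.421201 = 601.816605
V = π·2² × L = 12.566371 × 601.816605 = 7562.650495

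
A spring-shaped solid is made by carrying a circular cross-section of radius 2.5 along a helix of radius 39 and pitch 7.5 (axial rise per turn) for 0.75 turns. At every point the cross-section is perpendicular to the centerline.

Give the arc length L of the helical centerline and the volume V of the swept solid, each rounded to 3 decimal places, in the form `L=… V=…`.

L=183.869 V=3610.264

2πR = 2π·39 = 245.044227
per-turn = √(245.044227² + 7.5²) = √(60046.6732 + 56.25) = √60102.9232 = 245.158975
L = 0.75 × 245.158975 = 183.869231
V = π·2.5² × L = 19.634954 × 183.869231 = 3610.263918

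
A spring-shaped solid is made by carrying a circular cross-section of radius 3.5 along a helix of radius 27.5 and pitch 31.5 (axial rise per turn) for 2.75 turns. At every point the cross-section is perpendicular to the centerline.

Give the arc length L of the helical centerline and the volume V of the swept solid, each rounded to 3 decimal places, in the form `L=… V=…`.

2πR = 2π·27.5 = 172.787596
per-turn = √(172.787596² + 31.5²) = √(29855.5533 + 992.25) = √30847.8033 = 175.635427
L = 2.75 × 175.635427 = 482.997425
V = π·3.5² × L = 38.484510 × 482.997425 = 18587.919236

L=482.997 V=18587.919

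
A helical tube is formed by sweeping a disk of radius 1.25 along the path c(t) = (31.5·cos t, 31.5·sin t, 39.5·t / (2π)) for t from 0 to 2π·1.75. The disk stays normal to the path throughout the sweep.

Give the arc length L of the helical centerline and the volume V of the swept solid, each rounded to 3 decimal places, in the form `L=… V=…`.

L=353.191 V=1733.723

2πR = 2π·31.5 = 197.920337
per-turn = √(197.920337² + 39.5²) = √(39172.4599 + 1560.25) = √40732.7099 = 201.823462
L = 1.75 × 201.823462 = 353.191059
V = π·1.25² × L = 4.908739 × 353.191059 = 1733.722555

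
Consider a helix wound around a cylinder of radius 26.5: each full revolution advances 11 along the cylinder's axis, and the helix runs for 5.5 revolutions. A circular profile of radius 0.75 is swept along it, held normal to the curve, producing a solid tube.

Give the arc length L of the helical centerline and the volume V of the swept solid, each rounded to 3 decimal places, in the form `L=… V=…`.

L=917.771 V=1621.834

2πR = 2π·26.5 = 166.504411
per-turn = √(166.504411² + 11²) = √(27723.7188 + 121) = √27844.7188 = 166.867369
L = 5.5 × 166.867369 = 917.770528
V = π·0.75² × L = 1.767146 × 917.770528 = 1621.834396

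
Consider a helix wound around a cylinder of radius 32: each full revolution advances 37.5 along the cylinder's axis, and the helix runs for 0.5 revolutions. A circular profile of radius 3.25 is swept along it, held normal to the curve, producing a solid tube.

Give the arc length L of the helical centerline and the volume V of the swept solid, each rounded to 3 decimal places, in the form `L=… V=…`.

2πR = 2π·32 = 201.061930
per-turn = √(201.061930² + 37.5²) = √(40425.8996 + 1406.25) = √41832.1496 = 204.529092
L = 0.5 × 204.529092 = 102.264546
V = π·3.25² × L = 33.183072 × 102.264546 = 3393.451840

L=102.265 V=3393.452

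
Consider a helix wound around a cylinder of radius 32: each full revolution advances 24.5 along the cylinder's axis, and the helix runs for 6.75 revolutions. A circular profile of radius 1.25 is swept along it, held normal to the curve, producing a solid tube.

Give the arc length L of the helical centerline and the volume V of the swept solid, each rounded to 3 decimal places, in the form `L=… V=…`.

2πR = 2π·32 = 201.061930
per-turn = √(201.061930² + 24.5²) = √(40425.8996 + 600.25) = √41026.1496 = 202.549129
L = 6.75 × 202.549129 = 1367.206620
V = π·1.25² × L = 4.908739 × 1367.206620 = 6711.259803

L=1367.207 V=6711.260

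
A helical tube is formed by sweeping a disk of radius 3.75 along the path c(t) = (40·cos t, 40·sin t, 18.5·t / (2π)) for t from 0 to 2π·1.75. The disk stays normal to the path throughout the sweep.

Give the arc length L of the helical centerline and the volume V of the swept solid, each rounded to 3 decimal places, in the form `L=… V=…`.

L=441.013 V=19483.354

2πR = 2π·40 = 251.327412
per-turn = √(251.327412² + 18.5²) = √(63165.4682 + 342.25) = √63507.7182 = 252.007377
L = 1.75 × 252.007377 = 441.012910
V = π·3.75² × L = 44.178647 × 441.012910 = 19483.353542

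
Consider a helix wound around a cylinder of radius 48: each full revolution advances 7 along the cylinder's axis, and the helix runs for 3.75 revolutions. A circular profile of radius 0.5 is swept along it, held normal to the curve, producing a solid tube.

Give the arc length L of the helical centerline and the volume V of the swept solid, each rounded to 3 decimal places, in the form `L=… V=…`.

L=1131.278 V=888.504

2πR = 2π·48 = 301.592895
per-turn = √(301.592895² + 7²) = √(90958.2742 + 49) = √91007.2742 = 301.674119
L = 3.75 × 301.674119 = 1131.277947
V = π·0.5² × L = 0.785398 × 1131.277947 = 888.503622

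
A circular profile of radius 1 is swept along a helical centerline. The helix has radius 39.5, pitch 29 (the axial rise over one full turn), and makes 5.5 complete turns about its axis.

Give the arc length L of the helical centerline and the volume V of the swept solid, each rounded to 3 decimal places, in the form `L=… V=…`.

L=1374.309 V=4317.519

2πR = 2π·39.5 = 248.185820
per-turn = √(248.185820² + 29²) = √(61596.2011 + 841) = √62437.2011 = 249.874371
L = 5.5 × 249.874371 = 1374.309038
V = π·1² × L = 3.141593 × 1374.309038 = 4317.519178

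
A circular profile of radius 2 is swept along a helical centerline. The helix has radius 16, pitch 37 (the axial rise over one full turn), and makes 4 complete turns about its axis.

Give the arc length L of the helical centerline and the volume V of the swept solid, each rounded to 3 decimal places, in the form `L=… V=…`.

2πR = 2π·16 = 100.530965
per-turn = √(100.530965² + 37²) = √(10106.4749 + 1369) = √11475.4749 = 107.123643
L = 4 × 107.123643 = 428.494572
V = π·2² × L = 12.566371 × 428.494572 = 5384.621602

L=428.495 V=5384.622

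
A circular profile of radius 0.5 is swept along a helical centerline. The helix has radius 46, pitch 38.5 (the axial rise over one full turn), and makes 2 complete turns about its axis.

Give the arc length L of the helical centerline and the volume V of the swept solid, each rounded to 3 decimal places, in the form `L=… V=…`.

2πR = 2π·46 = 289.026524
per-turn = √(289.026524² + 38.5²) = √(83536.3317 + 1482.25) = √85018.5817 = 291.579460
L = 2 × 291.579460 = 583.158921
V = π·0.5² × L = 0.785398 × 583.158921 = 458.011945

L=583.159 V=458.012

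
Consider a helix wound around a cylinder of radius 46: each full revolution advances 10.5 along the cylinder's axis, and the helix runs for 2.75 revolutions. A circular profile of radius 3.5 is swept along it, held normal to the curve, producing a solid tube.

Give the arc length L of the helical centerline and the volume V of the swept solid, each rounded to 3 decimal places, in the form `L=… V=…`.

2πR = 2π·46 = 289.026524
per-turn = √(289.026524² + 10.5²) = √(83536.3317 + 110.25) = √83646.5817 = 289.217188
L = 2.75 × 289.217188 = 795.347266
V = π·3.5² × L = 38.484510 × 795.347266 = 30608.549822

L=795.347 V=30608.550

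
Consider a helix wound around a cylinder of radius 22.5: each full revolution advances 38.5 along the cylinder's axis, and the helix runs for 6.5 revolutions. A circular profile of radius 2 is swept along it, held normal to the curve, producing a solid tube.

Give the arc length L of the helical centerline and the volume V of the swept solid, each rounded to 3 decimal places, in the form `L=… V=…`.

2πR = 2π·22.5 = 141.371669
per-turn = √(141.371669² + 38.5²) = √(19985.9489 + 1482.25) = √21468.1989 = 146.520302
L = 6.5 × 146.520302 = 952.381963
V = π·2² × L = 12.566371 × 952.381963 = 11967.984717

L=952.382 V=11967.985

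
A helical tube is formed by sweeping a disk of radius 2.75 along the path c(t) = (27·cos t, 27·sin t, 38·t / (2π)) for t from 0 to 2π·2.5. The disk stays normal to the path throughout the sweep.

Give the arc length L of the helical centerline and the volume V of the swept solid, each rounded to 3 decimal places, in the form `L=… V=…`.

L=434.625 V=10325.939

2πR = 2π·27 = 169.646003
per-turn = √(169.646003² + 38²) = √(28779.7664 + 1444) = √30223.7664 = 173.849839
L = 2.5 × 173.849839 = 434.624597
V = π·2.75² × L = 23.758294 × 434.624597 = 10325.939145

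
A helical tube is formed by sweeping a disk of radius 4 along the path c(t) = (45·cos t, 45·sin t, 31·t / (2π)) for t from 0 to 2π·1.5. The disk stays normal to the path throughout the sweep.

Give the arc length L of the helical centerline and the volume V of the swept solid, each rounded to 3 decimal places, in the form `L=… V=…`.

2πR = 2π·45 = 282.743339
per-turn = √(282.743339² + 31²) = √(79943.7956 + 961) = √80904.7956 = 284.437683
L = 1.5 × 284.437683 = 426.656525
V = π·4² × L = 50.265482 × 426.656525 = 21446.096066

L=426.657 V=21446.096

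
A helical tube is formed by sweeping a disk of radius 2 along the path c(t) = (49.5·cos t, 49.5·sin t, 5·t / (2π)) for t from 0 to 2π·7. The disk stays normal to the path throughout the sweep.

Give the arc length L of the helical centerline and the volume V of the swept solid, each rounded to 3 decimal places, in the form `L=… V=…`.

L=2177.405 V=27362.079

2πR = 2π·49.5 = 311.017673
per-turn = √(311.017673² + 5²) = √(96731.9927 + 25) = √96756.9927 = 311.057861
L = 7 × 311.057861 = 2177.405025
V = π·2² × L = 12.566371 × 2177.405025 = 27362.078525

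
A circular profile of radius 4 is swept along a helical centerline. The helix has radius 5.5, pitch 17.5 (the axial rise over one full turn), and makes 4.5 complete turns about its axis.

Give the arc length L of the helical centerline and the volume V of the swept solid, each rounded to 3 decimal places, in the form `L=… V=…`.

2πR = 2π·5.5 = 34.557519
per-turn = √(34.557519² + 17.5²) = √(1194.2221 + 306.25) = √1500.4721 = 38.735928
L = 4.5 × 38.735928 = 174.311677
V = π·4² × L = 50.265482 × 174.311677 = 8761.860534

L=174.312 V=8761.861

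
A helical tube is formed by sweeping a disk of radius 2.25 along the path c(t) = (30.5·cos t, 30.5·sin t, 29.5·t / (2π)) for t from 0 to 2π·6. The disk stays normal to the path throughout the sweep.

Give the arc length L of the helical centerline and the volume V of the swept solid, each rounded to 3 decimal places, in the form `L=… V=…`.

2πR = 2π·30.5 = 191.637152
per-turn = √(191.637152² + 29.5²) = √(36724.7980 + 870.25) = √37595.0480 = 193.894425
L = 6 × 193.894425 = 1163.366549
V = π·2.25² × L = 15.904313 × 1163.366549 = 18502.545505

L=1163.367 V=18502.546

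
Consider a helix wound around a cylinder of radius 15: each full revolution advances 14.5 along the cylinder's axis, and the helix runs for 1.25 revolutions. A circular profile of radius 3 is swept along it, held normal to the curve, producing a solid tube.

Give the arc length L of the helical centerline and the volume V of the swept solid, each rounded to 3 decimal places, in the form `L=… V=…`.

L=119.196 V=3370.183

2πR = 2π·15 = 94.247780
per-turn = √(94.247780² + 14.5²) = √(8882.6440 + 210.25) = √9092.8940 = 95.356667
L = 1.25 × 95.356667 = 119.195834
V = π·3² × L = 28.274334 × 119.195834 = 3370.182804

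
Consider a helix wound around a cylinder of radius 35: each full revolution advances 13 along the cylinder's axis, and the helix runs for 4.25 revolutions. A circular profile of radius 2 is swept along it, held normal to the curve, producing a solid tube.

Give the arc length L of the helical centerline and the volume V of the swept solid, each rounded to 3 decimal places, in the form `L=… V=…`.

2πR = 2π·35 = 219.911486
per-turn = √(219.911486² + 13²) = √(48361.0616 + 169) = √48530.0616 = 220.295396
L = 4.25 × 220.295396 = 936.255434
V = π·2² × L = 12.566371 × 936.255434 = 11765.332769

L=936.255 V=11765.333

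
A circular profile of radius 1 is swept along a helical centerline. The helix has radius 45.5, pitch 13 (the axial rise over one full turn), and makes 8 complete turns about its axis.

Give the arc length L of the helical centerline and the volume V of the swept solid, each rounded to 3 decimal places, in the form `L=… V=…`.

2πR = 2π·45.5 = 285.884931
per-turn = √(285.884931² + 13²) = √(81730.1940 + 169) = √81899.1940 = 286.180352
L = 8 × 286.180352 = 2289.442818
V = π·1² × L = 3.141593 × 2289.442818 = 7192.496739

L=2289.443 V=7192.497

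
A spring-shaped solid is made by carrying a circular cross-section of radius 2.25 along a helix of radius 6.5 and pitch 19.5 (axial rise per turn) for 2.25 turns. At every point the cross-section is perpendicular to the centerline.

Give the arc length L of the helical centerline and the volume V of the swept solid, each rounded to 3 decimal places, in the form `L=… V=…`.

2πR = 2π·6.5 = 40.840704
per-turn = √(40.840704² + 19.5²) = √(1667.9631 + 380.25) = √2048.2131 = 45.257189
L = 2.25 × 45.257189 = 101.828675
V = π·2.25² × L = 15.904313 × 101.828675 = 1619.515099

L=101.829 V=1619.515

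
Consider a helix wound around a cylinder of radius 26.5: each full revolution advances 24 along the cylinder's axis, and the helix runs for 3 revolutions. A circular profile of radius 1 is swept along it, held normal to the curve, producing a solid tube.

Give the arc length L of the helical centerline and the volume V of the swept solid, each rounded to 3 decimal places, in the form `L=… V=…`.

2πR = 2π·26.5 = 166.504411
per-turn = √(166.504411² + 24²) = √(27723.7188 + 576) = √28299.7188 = 168.225203
L = 3 × 168.225203 = 504.675608
V = π·1² × L = 3.141593 × 504.675608 = 1585.485181

L=504.676 V=1585.485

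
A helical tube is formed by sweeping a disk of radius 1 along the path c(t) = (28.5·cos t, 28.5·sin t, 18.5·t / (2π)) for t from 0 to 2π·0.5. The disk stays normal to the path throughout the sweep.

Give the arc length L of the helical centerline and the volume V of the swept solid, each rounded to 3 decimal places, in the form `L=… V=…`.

2πR = 2π·28.5 = 179.070781
per-turn = √(179.070781² + 18.5²) = √(32066.3447 + 342.25) = √32408.5947 = 180.023873
L = 0.5 × 180.023873 = 90.011936
V = π·1² × L = 3.141593 × 90.011936 = 282.780838

L=90.012 V=282.781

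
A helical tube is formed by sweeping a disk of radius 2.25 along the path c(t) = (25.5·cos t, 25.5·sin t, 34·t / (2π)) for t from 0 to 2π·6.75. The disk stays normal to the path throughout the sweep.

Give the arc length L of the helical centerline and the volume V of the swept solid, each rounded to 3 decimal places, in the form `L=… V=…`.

2πR = 2π·25.5 = 160.221225
per-turn = √(160.221225² + 34²) = √(25670.8410 + 1156) = √26826.8410 = 163.789014
L = 6.75 × 163.789014 = 1105.575843
V = π·2.25² × L = 15.904313 × 1105.575843 = 17583.424045

L=1105.576 V=17583.424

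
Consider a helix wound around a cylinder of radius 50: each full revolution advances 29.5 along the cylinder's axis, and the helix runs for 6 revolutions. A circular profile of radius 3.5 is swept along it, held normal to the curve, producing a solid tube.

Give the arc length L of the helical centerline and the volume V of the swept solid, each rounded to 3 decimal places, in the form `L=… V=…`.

2πR = 2π·50 = 314.159265
per-turn = √(314.159265² + 29.5²) = √(98696.0440 + 870.25) = √99566.2940 = 315.541271
L = 6 × 315.541271 = 1893.247629
V = π·3.5² × L = 38.484510 × 1893.247629 = 72860.707320

L=1893.248 V=72860.707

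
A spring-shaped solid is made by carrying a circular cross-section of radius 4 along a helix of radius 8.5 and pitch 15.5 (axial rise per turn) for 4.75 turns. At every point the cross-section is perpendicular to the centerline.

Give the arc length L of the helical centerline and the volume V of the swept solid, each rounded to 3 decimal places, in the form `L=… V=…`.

2πR = 2π·8.5 = 53.407075
per-turn = √(53.407075² + 15.5²) = √(2852.3157 + 240.25) = √3092.5657 = 55.610841
L = 4.75 × 55.610841 = 264.151496
V = π·4² × L = 50.265482 × 264.151496 = 13277.702401

L=264.151 V=13277.702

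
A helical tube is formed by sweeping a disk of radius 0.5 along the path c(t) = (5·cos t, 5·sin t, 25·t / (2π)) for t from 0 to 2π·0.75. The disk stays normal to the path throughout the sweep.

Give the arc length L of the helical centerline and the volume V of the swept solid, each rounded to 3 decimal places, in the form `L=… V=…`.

L=30.112 V=23.650

2πR = 2π·5 = 31.415927
per-turn = √(31.415927² + 25²) = √(986.9604 + 625) = √1611.9604 = 40.149227
L = 0.75 × 40.149227 = 30.111920
V = π·0.5² × L = 0.785398 × 30.111920 = 23.649847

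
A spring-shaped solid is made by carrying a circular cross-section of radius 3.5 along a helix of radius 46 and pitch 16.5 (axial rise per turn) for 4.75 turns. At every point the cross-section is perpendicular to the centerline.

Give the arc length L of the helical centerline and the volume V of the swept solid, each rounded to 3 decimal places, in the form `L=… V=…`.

2πR = 2π·46 = 289.026524
per-turn = √(289.026524² + 16.5²) = √(83536.3317 + 272.25) = √83808.5817 = 289.497119
L = 4.75 × 289.497119 = 1375.111313
V = π·3.5² × L = 38.484510 × 1375.111313 = 52920.485090

L=1375.111 V=52920.485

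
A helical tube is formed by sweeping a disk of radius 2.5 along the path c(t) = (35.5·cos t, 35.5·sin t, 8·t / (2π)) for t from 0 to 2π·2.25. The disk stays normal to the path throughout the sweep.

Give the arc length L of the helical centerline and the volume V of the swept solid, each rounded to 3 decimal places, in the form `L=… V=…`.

L=502.192 V=9860.519

2πR = 2π·35.5 = 223.053078
per-turn = √(223.053078² + 8²) = √(49752.6758 + 64) = √49816.6758 = 223.196496
L = 2.25 × 223.196496 = 502.192116
V = π·2.5² × L = 19.634954 × 502.192116 = 9860.519135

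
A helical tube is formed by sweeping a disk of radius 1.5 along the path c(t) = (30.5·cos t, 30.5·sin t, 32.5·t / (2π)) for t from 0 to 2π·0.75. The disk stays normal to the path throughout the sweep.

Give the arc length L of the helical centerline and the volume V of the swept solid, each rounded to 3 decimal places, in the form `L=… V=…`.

2πR = 2π·30.5 = 191.637152
per-turn = √(191.637152² + 32.5²) = √(36724.7980 + 1056.25) = √37781.0480 = 194.373475
L = 0.75 × 194.373475 = 145.780107
V = π·1.5² × L = 7.068583 × 145.780107 = 1030.458852

L=145.780 V=1030.459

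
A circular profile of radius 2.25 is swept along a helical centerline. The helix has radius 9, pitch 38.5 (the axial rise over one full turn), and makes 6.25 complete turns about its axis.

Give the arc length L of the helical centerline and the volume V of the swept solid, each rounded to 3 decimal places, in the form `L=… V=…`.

2πR = 2π·9 = 56.548668
per-turn = √(56.548668² + 38.5²) = √(3197.7518 + 1482.25) = √4680.0018 = 68.410539
L = 6.25 × 68.410539 = 427.565868
V = π·2.25² × L = 15.904313 × 427.565868 = 6800.141308

L=427.566 V=6800.141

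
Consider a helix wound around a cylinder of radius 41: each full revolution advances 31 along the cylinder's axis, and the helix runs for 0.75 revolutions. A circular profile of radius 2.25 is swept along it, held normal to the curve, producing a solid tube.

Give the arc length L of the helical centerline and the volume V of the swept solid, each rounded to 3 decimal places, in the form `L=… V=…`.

L=194.602 V=3095.008

2πR = 2π·41 = 257.610598
per-turn = √(257.610598² + 31²) = √(66363.2200 + 961) = √67324.2200 = 259.469112
L = 0.75 × 259.469112 = 194.601834
V = π·2.25² × L = 15.904313 × 194.601834 = 3095.008439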